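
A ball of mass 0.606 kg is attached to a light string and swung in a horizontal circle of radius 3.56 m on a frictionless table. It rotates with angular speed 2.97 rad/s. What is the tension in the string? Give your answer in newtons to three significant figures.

v = ωr = 2.97 × 3.56 = 10.57 m/s.
The tension is the only horizontal force, so it supplies the full centripetal force: T = m v²/r = 0.606 × (10.57)²/3.56 = 0.606 × 111.8/3.56 = 19.03 N.

19.0 N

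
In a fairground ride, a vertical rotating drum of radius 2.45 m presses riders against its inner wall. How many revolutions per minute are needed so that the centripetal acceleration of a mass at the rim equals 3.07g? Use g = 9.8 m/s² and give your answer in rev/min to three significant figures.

Require ω²r = 3.07g, so ω = √(3.07 × 9.8/2.45) = 3.504 rad/s.
In rev/min: ω × 60/(2π) = 3.504 × 60/(2π) = 33.46 rev/min.

33.5 rev/min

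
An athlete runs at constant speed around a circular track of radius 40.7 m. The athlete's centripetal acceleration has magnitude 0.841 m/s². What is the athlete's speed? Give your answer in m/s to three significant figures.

a_c = v²/r ⇒ v = √(a_c · r) = √(0.841 × 40.7) = √34.23 = 5.851 m/s.

5.85 m/s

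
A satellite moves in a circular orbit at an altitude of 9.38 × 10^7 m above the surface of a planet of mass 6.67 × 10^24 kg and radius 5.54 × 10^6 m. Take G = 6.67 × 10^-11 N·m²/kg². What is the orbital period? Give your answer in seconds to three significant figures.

r = R + h = 5.54 × 10^6 + 9.38 × 10^7 = 9.934 × 10^7 m. Gravity provides the centripetal force: G M m / r² = m v² / r ⇒ v = √(GM/r) = 2116 m/s.
T = 2πr/v = 2π × 9.934 × 10^7 / 2116 = 294900 s.

295000 s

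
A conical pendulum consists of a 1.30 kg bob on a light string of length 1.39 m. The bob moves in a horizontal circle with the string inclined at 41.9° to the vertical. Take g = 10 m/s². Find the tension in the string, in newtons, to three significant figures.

17.5 N

Vertically the bob has no acceleration, so T cosθ = mg.
T = mg/cosθ = 1.30 × 10.0 / cos 41.9° = 13.00/0.7443 = 17.47 N.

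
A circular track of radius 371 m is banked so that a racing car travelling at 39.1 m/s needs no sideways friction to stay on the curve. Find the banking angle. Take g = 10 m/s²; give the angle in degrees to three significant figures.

With no friction, the horizontal component of the normal force provides the centripetal force: N sinθ = mv²/r, while N cosθ = mg vertically.
Dividing: tanθ = v²/(r g) = (39.1)²/(371 × 10.0) = 1529/3710 = 0.4121.
θ = arctan(0.4121) = 22.40°.

22.4°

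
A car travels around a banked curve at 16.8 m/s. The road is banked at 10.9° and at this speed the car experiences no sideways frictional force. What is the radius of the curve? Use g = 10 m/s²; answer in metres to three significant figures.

147 m

Frictionless banking: tanθ = v²/(rg), so r = v²/(g tanθ).
r = (16.8)²/(10.0 × tan 10.9°) = 282.2/(10.0 × 0.1926) = 282.2/1.926 = 146.6 m.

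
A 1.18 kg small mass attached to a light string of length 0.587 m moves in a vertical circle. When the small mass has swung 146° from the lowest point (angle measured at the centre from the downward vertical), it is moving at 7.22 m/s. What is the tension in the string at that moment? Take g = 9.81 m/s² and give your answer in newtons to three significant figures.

Take the radial direction toward the centre of the circle as positive. The component of the weight along the string toward the centre is −mg cos φ (φ measured from the bottom), so Newton's second law along the string gives T − mg cos φ = m v²/r.
cos 146° = -0.8290, so T = m(v²/r + g cos φ) = 1.18 × ((7.22)²/0.587 + 9.81 × -0.8290) = 1.18 × (88.80 + (-8.133)) = 1.18 × 80.67 = 95.19 N.

95.2 N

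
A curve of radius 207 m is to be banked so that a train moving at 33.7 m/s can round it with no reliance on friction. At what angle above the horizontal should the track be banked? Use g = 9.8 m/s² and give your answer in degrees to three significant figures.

With no friction, the horizontal component of the normal force provides the centripetal force: N sinθ = mv²/r, while N cosθ = mg vertically.
Dividing: tanθ = v²/(r g) = (33.7)²/(207 × 9.8) = 1136/2029 = 0.5598.
θ = arctan(0.5598) = 29.24°.

29.2°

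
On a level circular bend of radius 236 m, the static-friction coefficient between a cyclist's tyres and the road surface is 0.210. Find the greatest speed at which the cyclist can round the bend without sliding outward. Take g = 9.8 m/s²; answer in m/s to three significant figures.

22.0 m/s

On a flat curve, static friction is the only horizontal force, so it must supply the full centripetal force: μ_s m g = m v²/r.
Mass cancels: v_max = √(μ_s g r) = √(0.210 × 9.8 × 236) = √485.7 = 22.04 m/s.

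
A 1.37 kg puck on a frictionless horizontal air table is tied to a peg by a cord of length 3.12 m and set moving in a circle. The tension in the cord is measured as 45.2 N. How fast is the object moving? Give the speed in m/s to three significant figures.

T = m v²/r ⇒ v = √(T r / m) = √(45.2 × 3.12 / 1.37) = √102.9 = 10.15 m/s.

10.1 m/s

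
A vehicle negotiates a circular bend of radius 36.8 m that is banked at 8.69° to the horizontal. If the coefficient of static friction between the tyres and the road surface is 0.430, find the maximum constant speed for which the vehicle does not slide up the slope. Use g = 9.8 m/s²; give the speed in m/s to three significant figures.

15.0 m/s

At the maximum speed, friction acts down the slope at its limiting value f = μN. Radially (horizontal, toward centre): N sinθ + μN cosθ = mv²/r. Vertically: N cosθ − μN sinθ = mg.
Dividing: v² = r g (sinθ + μcosθ)/(cosθ − μsinθ).
sinθ + μcosθ = 0.1511 + 0.430×0.9885 = 0.5762; cosθ − μsinθ = 0.9885 − 0.430×0.1511 = 0.9236.
v² = 36.8 × 9.8 × 0.5762/0.9236 = 225.0 m²/s², so v = 15.00 m/s.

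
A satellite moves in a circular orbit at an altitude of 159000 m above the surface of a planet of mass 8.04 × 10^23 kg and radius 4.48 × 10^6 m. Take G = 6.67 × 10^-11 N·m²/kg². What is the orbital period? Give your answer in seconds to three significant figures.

8570 s

r = R + h = 4.48 × 10^6 + 159000 = 4.639 × 10^6 m. Gravity provides the centripetal force: G M m / r² = m v² / r ⇒ v = √(GM/r) = 3400 m/s.
T = 2πr/v = 2π × 4.639 × 10^6 / 3400 = 8573 s.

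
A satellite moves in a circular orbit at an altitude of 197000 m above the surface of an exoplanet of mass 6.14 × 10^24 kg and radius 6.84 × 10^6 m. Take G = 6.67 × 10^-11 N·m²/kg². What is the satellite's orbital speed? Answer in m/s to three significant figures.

7630 m/s

Orbital radius r = R + h = 6.84 × 10^6 + 197000 = 7.037 × 10^6 m.
Gravity supplies the centripetal force: G M m / r² = m v² / r, so v = √(GM/r).
v = √(6.67 × 10^-11 × 6.14 × 10^24 / 7.037 × 10^6) = √(5.820 × 10^7) = 7629 m/s.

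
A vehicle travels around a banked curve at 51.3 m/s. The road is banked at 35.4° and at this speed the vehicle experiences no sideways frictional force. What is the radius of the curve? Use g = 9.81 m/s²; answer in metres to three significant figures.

377 m

Frictionless banking: tanθ = v²/(rg), so r = v²/(g tanθ).
r = (51.3)²/(9.81 × tan 35.4°) = 2632/(9.81 × 0.7107) = 2632/6.972 = 377.5 m.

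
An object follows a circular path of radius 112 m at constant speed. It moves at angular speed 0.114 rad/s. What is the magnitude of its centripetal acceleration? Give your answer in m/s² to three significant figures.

1.46 m/s²

v = ωr = 0.114 × 112 = 12.77 m/s.
a_c = v²/r = (12.77)²/112 = 163.0/112 = 1.456 m/s².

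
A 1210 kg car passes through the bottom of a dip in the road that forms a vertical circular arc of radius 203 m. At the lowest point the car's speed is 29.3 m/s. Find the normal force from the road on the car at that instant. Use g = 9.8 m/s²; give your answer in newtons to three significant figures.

17000 N

At the lowest point, N points up (toward the centre) and the weight mg points down (away from the centre), so the net inward force is N − mg = mv²/r.
N = m(v²/r + g) = 1210 × ((29.3)²/203 + 9.8) = 1210 × (4.229 + 9.8) = 1210 × 14.03 = 16980 N.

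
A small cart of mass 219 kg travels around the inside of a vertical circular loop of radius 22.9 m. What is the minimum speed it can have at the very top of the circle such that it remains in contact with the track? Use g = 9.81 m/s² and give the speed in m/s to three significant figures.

At the highest point the centre is directly below, so both the weight and N act inward: N + mg = mv²/r.
At minimum speed N → 0, so mg = mv_min²/r ⇒ v_min = √(g r) = √(9.81 × 22.9) = 14.99 m/s.

15.0 m/s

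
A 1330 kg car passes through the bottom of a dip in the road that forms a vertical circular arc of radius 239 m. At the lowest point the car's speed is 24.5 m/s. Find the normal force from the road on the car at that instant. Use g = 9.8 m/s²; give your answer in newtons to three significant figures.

At the lowest point, N points up (toward the centre) and the weight mg points down (away from the centre), so the net inward force is N − mg = mv²/r.
N = m(v²/r + g) = 1330 × ((24.5)²/239 + 9.8) = 1330 × (2.512 + 9.8) = 1330 × 12.31 = 16370 N.

16400 N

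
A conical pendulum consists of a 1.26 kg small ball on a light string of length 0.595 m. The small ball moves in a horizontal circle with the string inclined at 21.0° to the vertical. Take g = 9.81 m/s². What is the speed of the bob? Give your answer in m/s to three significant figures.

The radius of the circle is r = L sinθ = 0.595 × sin 21.0° = 0.2132 m.
Horizontally T sinθ = mv²/r and vertically T cosθ = mg, so tanθ = v²/(rg).
v = √(r g tanθ) = √(0.2132 × 9.81 × 0.3839) = √0.8030 = 0.8961 m/s.

0.896 m/s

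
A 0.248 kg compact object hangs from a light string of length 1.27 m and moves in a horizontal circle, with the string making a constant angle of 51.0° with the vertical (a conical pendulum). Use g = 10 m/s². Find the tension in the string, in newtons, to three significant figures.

Vertically the bob has no acceleration, so T cosθ = mg.
T = mg/cosθ = 0.248 × 10.0 / cos 51.0° = 2.480/0.6293 = 3.941 N.

3.94 N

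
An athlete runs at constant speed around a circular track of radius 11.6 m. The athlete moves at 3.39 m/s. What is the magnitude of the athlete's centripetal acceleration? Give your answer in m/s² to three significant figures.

a_c = v²/r = (3.390)²/11.6 = 11.49/11.6 = 0.9907 m/s².

0.991 m/s²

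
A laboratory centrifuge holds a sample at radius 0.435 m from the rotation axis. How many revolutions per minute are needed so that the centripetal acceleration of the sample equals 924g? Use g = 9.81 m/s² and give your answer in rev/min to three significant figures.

1380 rev/min

Require ω²r = 924g, so ω = √(924 × 9.81/0.435) = 144.4 rad/s.
In rev/min: ω × 60/(2π) = 144.4 × 60/(2π) = 1378 rev/min.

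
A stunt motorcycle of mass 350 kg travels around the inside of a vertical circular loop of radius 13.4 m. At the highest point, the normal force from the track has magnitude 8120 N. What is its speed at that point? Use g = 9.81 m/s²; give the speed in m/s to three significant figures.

At the top, N + mg = mv²/r, so v = √(r(N/m + g)) = √(13.4 × (8120/350 + 9.81)) = √(13.4 × 33.01) = √442.3 = 21.03 m/s.

21.0 m/s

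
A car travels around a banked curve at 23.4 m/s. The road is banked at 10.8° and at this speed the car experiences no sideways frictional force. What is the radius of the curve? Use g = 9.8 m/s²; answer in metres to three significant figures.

Frictionless banking: tanθ = v²/(rg), so r = v²/(g tanθ).
r = (23.4)²/(9.8 × tan 10.8°) = 547.6/(9.8 × 0.1908) = 547.6/1.869 = 292.9 m.

293 m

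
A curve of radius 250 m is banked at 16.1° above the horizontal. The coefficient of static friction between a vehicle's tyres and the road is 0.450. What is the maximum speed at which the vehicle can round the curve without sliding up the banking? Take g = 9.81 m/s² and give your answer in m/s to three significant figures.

At the maximum speed, friction acts down the slope at its limiting value f = μN. Radially (horizontal, toward centre): N sinθ + μN cosθ = mv²/r. Vertically: N cosθ − μN sinθ = mg.
Dividing: v² = r g (sinθ + μcosθ)/(cosθ − μsinθ).
sinθ + μcosθ = 0.2773 + 0.450×0.9608 = 0.7097; cosθ − μsinθ = 0.9608 − 0.450×0.2773 = 0.8360.
v² = 250 × 9.81 × 0.7097/0.8360 = 2082 m²/s², so v = 45.63 m/s.

45.6 m/s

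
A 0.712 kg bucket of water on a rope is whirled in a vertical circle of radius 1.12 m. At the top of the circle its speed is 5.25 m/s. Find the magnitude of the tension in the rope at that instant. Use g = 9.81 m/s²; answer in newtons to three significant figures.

At the top, both T and the weight mg point inward (toward the centre), so T + mg = mv²/r.
T = m(v²/r − g) = 0.712 × ((5.25)²/1.12 − 9.81) = 0.712 × (24.61 − 9.81) = 0.712 × 14.80 = 10.54 N.

10.5 N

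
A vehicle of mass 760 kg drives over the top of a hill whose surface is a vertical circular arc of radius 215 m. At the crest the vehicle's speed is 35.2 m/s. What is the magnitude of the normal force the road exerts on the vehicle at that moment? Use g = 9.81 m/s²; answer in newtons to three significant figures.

At the crest the centripetal acceleration points downward (toward the centre of the arc), so mg − N = mv²/r.
N = m(g − v²/r) = 760 × (9.81 − (35.2)²/215) = 760 × (9.81 − 5.763) = 760 × 4.047 = 3076 N.

3080 N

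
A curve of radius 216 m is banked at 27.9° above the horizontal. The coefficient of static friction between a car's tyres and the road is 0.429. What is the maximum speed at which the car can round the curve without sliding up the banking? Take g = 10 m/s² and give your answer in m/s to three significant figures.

At the maximum speed, friction acts down the slope at its limiting value f = μN. Radially (horizontal, toward centre): N sinθ + μN cosθ = mv²/r. Vertically: N cosθ − μN sinθ = mg.
Dividing: v² = r g (sinθ + μcosθ)/(cosθ − μsinθ).
sinθ + μcosθ = 0.4679 + 0.429×0.8838 = 0.8471; cosθ − μsinθ = 0.8838 − 0.429×0.4679 = 0.6830.
v² = 216 × 10.0 × 0.8471/0.6830 = 2679 m²/s², so v = 51.76 m/s.

51.8 m/s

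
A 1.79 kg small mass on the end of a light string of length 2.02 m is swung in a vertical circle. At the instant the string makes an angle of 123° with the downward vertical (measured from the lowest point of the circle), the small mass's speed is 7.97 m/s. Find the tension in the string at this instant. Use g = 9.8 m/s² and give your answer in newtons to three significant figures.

46.7 N

Take the radial direction toward the centre of the circle as positive. The component of the weight along the string toward the centre is −mg cos φ (φ measured from the bottom), so Newton's second law along the string gives T − mg cos φ = m v²/r.
cos 123° = -0.5446, so T = m(v²/r + g cos φ) = 1.79 × ((7.97)²/2.02 + 9.8 × -0.5446) = 1.79 × (31.45 + (-5.337)) = 1.79 × 26.11 = 46.73 N.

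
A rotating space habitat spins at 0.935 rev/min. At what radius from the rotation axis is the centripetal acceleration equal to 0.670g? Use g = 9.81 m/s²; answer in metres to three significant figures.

686 m

ω = 0.935 rev/min × 2π/60 = 0.09791 rad/s.
a_c = ω²r = 0.670g ⇒ r = 0.670 × 9.81 / (0.09791)² = 6.573/0.009587 = 685.6 m.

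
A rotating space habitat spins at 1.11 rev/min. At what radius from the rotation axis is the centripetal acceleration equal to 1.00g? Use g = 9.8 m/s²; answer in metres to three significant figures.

ω = 1.11 rev/min × 2π/60 = 0.1162 rad/s.
a_c = ω²r = 1.00g ⇒ r = 1.00 × 9.8 / (0.1162)² = 9.800/0.01351 = 725.3 m.

725 m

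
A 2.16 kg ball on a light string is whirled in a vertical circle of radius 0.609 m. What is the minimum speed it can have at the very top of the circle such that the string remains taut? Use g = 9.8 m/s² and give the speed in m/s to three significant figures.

2.44 m/s

At the top, both weight mg and T point toward the centre: T + mg = mv²/r.
At minimum speed T → 0, so mg = mv_min²/r ⇒ v_min = √(g r) = √(9.8 × 0.609) = 2.443 m/s.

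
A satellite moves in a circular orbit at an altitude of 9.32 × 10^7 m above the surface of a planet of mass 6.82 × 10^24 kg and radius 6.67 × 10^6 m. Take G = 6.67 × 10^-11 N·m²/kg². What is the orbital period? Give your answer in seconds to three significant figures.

294000 s

r = R + h = 6.67 × 10^6 + 9.32 × 10^7 = 9.987 × 10^7 m. Gravity provides the centripetal force: G M m / r² = m v² / r ⇒ v = √(GM/r) = 2134 m/s.
T = 2πr/v = 2π × 9.987 × 10^7 / 2134 = 294000 s.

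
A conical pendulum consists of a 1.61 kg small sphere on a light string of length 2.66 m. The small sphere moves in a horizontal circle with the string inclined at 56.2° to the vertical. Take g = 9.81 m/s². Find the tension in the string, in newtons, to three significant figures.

Vertically the bob has no acceleration, so T cosθ = mg.
T = mg/cosθ = 1.61 × 9.81 / cos 56.2° = 15.79/0.5563 = 28.39 N.

28.4 N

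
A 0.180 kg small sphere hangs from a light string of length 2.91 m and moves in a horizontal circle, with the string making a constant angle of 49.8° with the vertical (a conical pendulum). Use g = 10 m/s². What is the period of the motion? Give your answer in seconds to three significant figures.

r = L sinθ = 2.223 m. From T sinθ = mω²r and T cosθ = mg: tanθ = ω²r/g, so ω² = g tanθ / r = g/(L cosθ).
ω = √(g/(L cosθ)) = √(10.0/(2.91 × 0.6455)) = √5.324 = 2.307 rad/s.
Period = 2π/ω = 2.723 s.

2.72 s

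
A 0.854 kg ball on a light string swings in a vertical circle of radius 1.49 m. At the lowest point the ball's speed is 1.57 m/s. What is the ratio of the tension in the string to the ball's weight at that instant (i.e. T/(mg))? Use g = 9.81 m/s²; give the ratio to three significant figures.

At the bottom, T − mg = mv²/r, so T = m(v²/r + g) and T/(mg) = v²/(rg) + 1 = (1.57)²/(1.49 × 9.81) + 1 = 0.1686 + 1 = 1.169.

1.17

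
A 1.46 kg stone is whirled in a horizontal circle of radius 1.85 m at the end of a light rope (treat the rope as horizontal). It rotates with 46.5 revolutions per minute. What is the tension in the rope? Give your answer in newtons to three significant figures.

64.0 N

ω = 46.5 rev/min × 2π/60 = 4.869 rad/s, so v = ωr = 4.869 × 1.85 = 9.009 m/s.
The tension is the only horizontal force, so it supplies the full centripetal force: T = m v²/r = 1.46 × (9.009)²/1.85 = 1.46 × 81.15/1.85 = 64.05 N.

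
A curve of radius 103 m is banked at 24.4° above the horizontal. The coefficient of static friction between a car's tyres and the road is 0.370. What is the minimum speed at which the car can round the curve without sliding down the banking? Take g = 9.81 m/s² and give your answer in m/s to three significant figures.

At the minimum speed, friction acts up the slope at its limiting value f = μN. Radially (horizontal, toward centre): N sinθ − μN cosθ = mv²/r. Vertically: N cosθ + μN sinθ = mg.
Dividing: v² = r g (sinθ − μcosθ)/(cosθ + μsinθ).
sinθ − μcosθ = 0.4131 − 0.370×0.9107 = 0.07615; cosθ + μsinθ = 0.9107 + 0.370×0.4131 = 1.064.
v² = 103 × 9.81 × 0.07615/1.064 = 72.35 m²/s², so v = 8.506 m/s.

8.51 m/s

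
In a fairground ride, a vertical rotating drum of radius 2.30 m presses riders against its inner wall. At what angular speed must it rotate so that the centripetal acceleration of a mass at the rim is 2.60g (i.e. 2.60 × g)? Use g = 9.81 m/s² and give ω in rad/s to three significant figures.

3.33 rad/s

Centripetal acceleration a_c = ω²r. Setting ω²r = 2.60g:
ω = √(2.60g / r) = √(2.60 × 9.81 / 2.30) = √11.09 = 3.330 rad/s.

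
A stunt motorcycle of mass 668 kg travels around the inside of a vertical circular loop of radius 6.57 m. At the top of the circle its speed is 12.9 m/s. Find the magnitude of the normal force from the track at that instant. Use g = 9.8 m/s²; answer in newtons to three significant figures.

At the top, both N and the weight mg point inward (toward the centre), so N + mg = mv²/r.
N = m(v²/r − g) = 668 × ((12.9)²/6.57 − 9.8) = 668 × (25.33 − 9.8) = 668 × 15.53 = 10370 N.

10400 N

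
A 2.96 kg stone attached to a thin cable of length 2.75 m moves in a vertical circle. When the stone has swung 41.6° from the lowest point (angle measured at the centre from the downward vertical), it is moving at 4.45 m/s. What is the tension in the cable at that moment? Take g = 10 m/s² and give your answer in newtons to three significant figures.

43.4 N

Take the radial direction toward the centre of the circle as positive. The component of the weight along the string toward the centre is −mg cos φ (φ measured from the bottom), so Newton's second law along the string gives T − mg cos φ = m v²/r.
cos 41.6° = 0.7478, so T = m(v²/r + g cos φ) = 2.96 × ((4.45)²/2.75 + 10.0 × 0.7478) = 2.96 × (7.201 + (7.478)) = 2.96 × 14.68 = 43.45 N.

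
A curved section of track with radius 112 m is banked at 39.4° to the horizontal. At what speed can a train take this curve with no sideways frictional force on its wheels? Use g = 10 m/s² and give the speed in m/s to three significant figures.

On a frictionless banked curve, N sinθ = mv²/r and N cosθ = mg, so tanθ = v²/(rg).
v = √(r g tanθ) = √(112 × 10.0 × tan 39.4°) = √(112 × 10.0 × 0.8214) = √920.0 = 30.33 m/s.

30.3 m/s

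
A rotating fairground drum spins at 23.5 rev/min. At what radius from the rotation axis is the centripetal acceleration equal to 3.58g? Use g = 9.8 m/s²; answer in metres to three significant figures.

5.79 m

ω = 23.5 rev/min × 2π/60 = 2.461 rad/s.
a_c = ω²r = 3.58g ⇒ r = 3.58 × 9.8 / (2.461)² = 35.08/6.056 = 5.793 m.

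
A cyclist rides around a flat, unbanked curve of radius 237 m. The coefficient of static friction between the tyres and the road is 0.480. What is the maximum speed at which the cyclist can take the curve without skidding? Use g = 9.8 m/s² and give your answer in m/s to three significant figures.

The only inward force on a level bend is static friction, so at the limit f_s = μ_s N = μ_s m g = m v²/r.
Mass cancels: v_max = √(μ_s g r) = √(0.480 × 9.8 × 237) = √1115 = 33.39 m/s.

33.4 m/s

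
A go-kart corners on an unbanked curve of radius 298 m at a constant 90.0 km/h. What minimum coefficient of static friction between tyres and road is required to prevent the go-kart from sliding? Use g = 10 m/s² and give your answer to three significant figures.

0.210

v = 90.0/3.6 = 25.00 m/s.
Friction provides the centripetal force: μ_s m g = m v²/r, so μ_s = v²/(g r) = (25.00)²/(10.0 × 298) = 625.0/2980 = 0.2097.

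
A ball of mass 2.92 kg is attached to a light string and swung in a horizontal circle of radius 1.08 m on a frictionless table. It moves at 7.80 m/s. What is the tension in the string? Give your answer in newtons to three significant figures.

164 N

The tension is the only horizontal force, so it supplies the full centripetal force: T = m v²/r = 2.92 × (7.800)²/1.08 = 2.92 × 60.84/1.08 = 164.5 N.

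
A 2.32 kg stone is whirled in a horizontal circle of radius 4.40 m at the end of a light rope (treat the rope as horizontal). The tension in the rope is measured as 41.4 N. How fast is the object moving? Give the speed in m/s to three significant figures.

T = m v²/r ⇒ v = √(T r / m) = √(41.4 × 4.40 / 2.32) = √78.52 = 8.861 m/s.

8.86 m/s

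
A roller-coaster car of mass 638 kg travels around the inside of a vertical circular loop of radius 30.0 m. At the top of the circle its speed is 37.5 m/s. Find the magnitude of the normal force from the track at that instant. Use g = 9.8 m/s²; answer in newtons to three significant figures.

At the top, both N and the weight mg point inward (toward the centre), so N + mg = mv²/r.
N = m(v²/r − g) = 638 × ((37.5)²/30.0 − 9.8) = 638 × (46.88 − 9.8) = 638 × 37.08 = 23650 N.

23700 N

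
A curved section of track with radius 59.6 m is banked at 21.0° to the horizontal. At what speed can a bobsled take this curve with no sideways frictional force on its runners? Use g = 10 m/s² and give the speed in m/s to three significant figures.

On a frictionless banked curve, N sinθ = mv²/r and N cosθ = mg, so tanθ = v²/(rg).
v = √(r g tanθ) = √(59.6 × 10.0 × tan 21.0°) = √(59.6 × 10.0 × 0.3839) = √228.8 = 15.13 m/s.

15.1 m/s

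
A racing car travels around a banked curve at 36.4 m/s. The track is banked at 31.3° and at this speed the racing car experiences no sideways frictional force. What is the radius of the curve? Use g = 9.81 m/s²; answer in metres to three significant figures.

222 m

Frictionless banking: tanθ = v²/(rg), so r = v²/(g tanθ).
r = (36.4)²/(9.81 × tan 31.3°) = 1325/(9.81 × 0.6080) = 1325/5.965 = 222.1 m.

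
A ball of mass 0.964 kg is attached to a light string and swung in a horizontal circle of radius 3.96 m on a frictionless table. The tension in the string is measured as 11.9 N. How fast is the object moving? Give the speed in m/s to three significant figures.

6.99 m/s

T = m v²/r ⇒ v = √(T r / m) = √(11.9 × 3.96 / 0.964) = √48.88 = 6.992 m/s.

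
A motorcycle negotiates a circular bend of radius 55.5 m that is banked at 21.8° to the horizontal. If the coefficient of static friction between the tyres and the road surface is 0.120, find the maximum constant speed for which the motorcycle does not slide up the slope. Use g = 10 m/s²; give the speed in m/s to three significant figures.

17.4 m/s

At the maximum speed, friction acts down the slope at its limiting value f = μN. Radially (horizontal, toward centre): N sinθ + μN cosθ = mv²/r. Vertically: N cosθ − μN sinθ = mg.
Dividing: v² = r g (sinθ + μcosθ)/(cosθ − μsinθ).
sinθ + μcosθ = 0.3714 + 0.120×0.9285 = 0.4828; cosθ − μsinθ = 0.9285 − 0.120×0.3714 = 0.8839.
v² = 55.5 × 10.0 × 0.4828/0.8839 = 303.1 m²/s², so v = 17.41 m/s.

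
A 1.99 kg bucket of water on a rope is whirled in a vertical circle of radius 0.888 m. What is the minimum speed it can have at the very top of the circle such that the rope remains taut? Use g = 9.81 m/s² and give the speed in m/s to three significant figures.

At the top, both weight mg and T point toward the centre: T + mg = mv²/r.
At minimum speed T → 0, so mg = mv_min²/r ⇒ v_min = √(g r) = √(9.81 × 0.888) = 2.951 m/s.

2.95 m/s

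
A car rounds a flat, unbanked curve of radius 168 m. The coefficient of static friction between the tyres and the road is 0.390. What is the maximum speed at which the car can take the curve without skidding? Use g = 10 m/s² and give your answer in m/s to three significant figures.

25.6 m/s

The only inward force on a level bend is static friction, so at the limit f_s = μ_s N = μ_s m g = m v²/r.
Mass cancels: v_max = √(μ_s g r) = √(0.390 × 10.0 × 168) = √655.2 = 25.60 m/s.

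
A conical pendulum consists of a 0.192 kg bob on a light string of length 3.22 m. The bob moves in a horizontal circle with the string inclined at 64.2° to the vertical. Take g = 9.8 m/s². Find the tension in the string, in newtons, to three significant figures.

Vertically the bob has no acceleration, so T cosθ = mg.
T = mg/cosθ = 0.192 × 9.8 / cos 64.2° = 1.882/0.4352 = 4.323 N.

4.32 N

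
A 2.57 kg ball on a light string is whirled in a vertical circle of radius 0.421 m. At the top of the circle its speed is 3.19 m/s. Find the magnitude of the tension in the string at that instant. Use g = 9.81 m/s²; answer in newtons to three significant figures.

At the top, both T and the weight mg point inward (toward the centre), so T + mg = mv²/r.
T = m(v²/r − g) = 2.57 × ((3.19)²/0.421 − 9.81) = 2.57 × (24.17 − 9.81) = 2.57 × 14.36 = 36.91 N.

36.9 N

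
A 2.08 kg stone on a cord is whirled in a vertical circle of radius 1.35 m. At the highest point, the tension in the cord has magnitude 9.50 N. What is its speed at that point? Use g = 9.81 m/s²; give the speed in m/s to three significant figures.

At the top, T + mg = mv²/r, so v = √(r(T/m + g)) = √(1.35 × (9.50/2.08 + 9.81)) = √(1.35 × 14.38) = √19.41 = 4.406 m/s.

4.41 m/s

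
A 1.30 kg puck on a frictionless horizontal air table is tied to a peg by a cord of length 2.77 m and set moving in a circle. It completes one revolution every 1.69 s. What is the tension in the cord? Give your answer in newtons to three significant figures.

49.8 N

v = 2πr/T = 2π × 2.77/1.69 = 10.30 m/s.
The tension is the only horizontal force, so it supplies the full centripetal force: T = m v²/r = 1.30 × (10.30)²/2.77 = 1.30 × 106.1/2.77 = 49.77 N.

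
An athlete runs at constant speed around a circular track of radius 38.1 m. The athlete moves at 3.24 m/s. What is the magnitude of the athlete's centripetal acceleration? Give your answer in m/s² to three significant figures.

a_c = v²/r = (3.240)²/38.1 = 10.50/38.1 = 0.2755 m/s².

0.276 m/s²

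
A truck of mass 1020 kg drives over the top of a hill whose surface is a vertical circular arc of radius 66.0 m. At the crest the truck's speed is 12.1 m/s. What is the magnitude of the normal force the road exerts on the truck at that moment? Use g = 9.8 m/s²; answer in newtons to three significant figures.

At the crest the centripetal acceleration points downward (toward the centre of the arc), so mg − N = mv²/r.
N = m(g − v²/r) = 1020 × (9.8 − (12.1)²/66.0) = 1020 × (9.8 − 2.218) = 1020 × 7.582 = 7733 N.

7730 N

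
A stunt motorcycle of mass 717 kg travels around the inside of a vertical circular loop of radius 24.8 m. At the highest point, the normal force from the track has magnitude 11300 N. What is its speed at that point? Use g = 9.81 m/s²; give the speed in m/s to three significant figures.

At the top, N + mg = mv²/r, so v = √(r(N/m + g)) = √(24.8 × (11300/717 + 9.81)) = √(24.8 × 25.57) = √634.1 = 25.18 m/s.

25.2 m/s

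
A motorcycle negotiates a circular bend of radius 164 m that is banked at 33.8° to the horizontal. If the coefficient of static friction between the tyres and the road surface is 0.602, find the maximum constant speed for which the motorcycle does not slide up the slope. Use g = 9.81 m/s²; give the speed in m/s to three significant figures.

58.5 m/s

At the maximum speed, friction acts down the slope at its limiting value f = μN. Radially (horizontal, toward centre): N sinθ + μN cosθ = mv²/r. Vertically: N cosθ − μN sinθ = mg.
Dividing: v² = r g (sinθ + μcosθ)/(cosθ − μsinθ).
sinθ + μcosθ = 0.5563 + 0.602×0.8310 = 1.057; cosθ − μsinθ = 0.8310 − 0.602×0.5563 = 0.4961.
v² = 164 × 9.81 × 1.057/0.4961 = 3426 m²/s², so v = 58.54 m/s.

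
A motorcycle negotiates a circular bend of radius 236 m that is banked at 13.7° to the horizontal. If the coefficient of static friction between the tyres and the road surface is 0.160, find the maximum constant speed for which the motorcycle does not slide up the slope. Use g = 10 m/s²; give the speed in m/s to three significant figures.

At the maximum speed, friction acts down the slope at its limiting value f = μN. Radially (horizontal, toward centre): N sinθ + μN cosθ = mv²/r. Vertically: N cosθ − μN sinθ = mg.
Dividing: v² = r g (sinθ + μcosθ)/(cosθ − μsinθ).
sinθ + μcosθ = 0.2368 + 0.160×0.9715 = 0.3923; cosθ − μsinθ = 0.9715 − 0.160×0.2368 = 0.9337.
v² = 236 × 10.0 × 0.3923/0.9337 = 991.6 m²/s², so v = 31.49 m/s.

31.5 m/s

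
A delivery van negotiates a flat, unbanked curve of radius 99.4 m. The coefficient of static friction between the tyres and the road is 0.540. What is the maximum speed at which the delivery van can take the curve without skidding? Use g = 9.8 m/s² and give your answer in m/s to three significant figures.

22.9 m/s

Friction provides the centripetal force on a flat curve. At maximum speed it is at its limiting value: μ_s m g = m v²/r.
Mass cancels: v_max = √(μ_s g r) = √(0.540 × 9.8 × 99.4) = √526.0 = 22.94 m/s.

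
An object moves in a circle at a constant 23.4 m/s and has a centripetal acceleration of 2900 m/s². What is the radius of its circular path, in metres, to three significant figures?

a_c = v²/r ⇒ r = v²/a_c = (23.4)²/2900 = 547.6/2900 = 0.1888 m.

0.189 m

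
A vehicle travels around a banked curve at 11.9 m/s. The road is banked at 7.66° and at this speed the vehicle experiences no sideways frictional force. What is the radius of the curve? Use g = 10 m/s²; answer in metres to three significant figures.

Frictionless banking: tanθ = v²/(rg), so r = v²/(g tanθ).
r = (11.9)²/(10.0 × tan 7.66°) = 141.6/(10.0 × 0.1345) = 141.6/1.345 = 105.3 m.

105 m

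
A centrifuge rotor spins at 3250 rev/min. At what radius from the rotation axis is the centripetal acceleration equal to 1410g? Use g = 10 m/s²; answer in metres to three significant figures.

ω = 3250 rev/min × 2π/60 = 340.3 rad/s.
a_c = ω²r = 1410g ⇒ r = 1410 × 10.0 / (340.3)² = 14100/115800 = 0.1217 m.

0.122 m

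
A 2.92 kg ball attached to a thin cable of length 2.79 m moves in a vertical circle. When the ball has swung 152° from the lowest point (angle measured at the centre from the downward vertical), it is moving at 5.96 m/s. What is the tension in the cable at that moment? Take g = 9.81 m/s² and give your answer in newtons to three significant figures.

11.9 N

Take the radial direction toward the centre of the circle as positive. The component of the weight along the string toward the centre is −mg cos φ (φ measured from the bottom), so Newton's second law along the string gives T − mg cos φ = m v²/r.
cos 152° = -0.8829, so T = m(v²/r + g cos φ) = 2.92 × ((5.96)²/2.79 + 9.81 × -0.8829) = 2.92 × (12.73 + (-8.662)) = 2.92 × 4.070 = 11.88 N.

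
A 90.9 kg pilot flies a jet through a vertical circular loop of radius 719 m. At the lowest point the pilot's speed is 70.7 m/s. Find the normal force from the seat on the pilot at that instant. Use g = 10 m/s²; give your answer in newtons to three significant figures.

At the lowest point, N points up (toward the centre) and the weight mg points down (away from the centre), so the net inward force is N − mg = mv²/r.
N = m(v²/r + g) = 90.9 × ((70.7)²/719 + 10.0) = 90.9 × (6.952 + 10.0) = 90.9 × 16.95 = 1541 N.

1540 N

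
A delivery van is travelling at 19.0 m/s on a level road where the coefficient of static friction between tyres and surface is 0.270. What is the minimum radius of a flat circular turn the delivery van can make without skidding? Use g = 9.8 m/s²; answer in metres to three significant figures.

At the limit, μ_s m g = m v²/r, so r_min = v²/(μ_s g) = (19.0)²/(0.270 × 9.8) = 361.0/2.646 = 136.4 m.

136 m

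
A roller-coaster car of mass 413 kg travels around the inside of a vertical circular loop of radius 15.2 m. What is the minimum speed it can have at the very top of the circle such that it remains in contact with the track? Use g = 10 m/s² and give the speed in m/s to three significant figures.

At the highest point the centre is directly below, so both the weight and N act inward: N + mg = mv²/r.
At minimum speed N → 0, so mg = mv_min²/r ⇒ v_min = √(g r) = √(10.0 × 15.2) = 12.33 m/s.

12.3 m/s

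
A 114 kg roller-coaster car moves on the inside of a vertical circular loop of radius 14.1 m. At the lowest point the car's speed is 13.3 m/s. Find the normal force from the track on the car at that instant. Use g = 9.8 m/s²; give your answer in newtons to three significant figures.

2550 N

At the lowest point, N points up (toward the centre) and the weight mg points down (away from the centre), so the net inward force is N − mg = mv²/r.
N = m(v²/r + g) = 114 × ((13.3)²/14.1 + 9.8) = 114 × (12.55 + 9.8) = 114 × 22.35 = 2547 N.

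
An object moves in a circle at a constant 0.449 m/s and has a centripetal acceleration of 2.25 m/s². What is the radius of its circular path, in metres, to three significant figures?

0.0896 m

a_c = v²/r ⇒ r = v²/a_c = (0.449)²/2.25 = 0.2016/2.25 = 0.08960 m.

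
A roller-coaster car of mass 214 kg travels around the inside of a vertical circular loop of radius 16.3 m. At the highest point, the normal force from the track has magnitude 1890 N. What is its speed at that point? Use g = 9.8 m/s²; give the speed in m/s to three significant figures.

At the top, N + mg = mv²/r, so v = √(r(N/m + g)) = √(16.3 × (1890/214 + 9.8)) = √(16.3 × 18.63) = √303.7 = 17.43 m/s.

17.4 m/s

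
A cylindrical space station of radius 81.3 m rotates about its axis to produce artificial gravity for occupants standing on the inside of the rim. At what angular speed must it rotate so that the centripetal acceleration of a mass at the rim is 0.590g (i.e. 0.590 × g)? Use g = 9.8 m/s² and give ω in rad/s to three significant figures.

0.267 rad/s

Centripetal acceleration a_c = ω²r. Setting ω²r = 0.590g:
ω = √(0.590g / r) = √(0.590 × 9.8 / 81.3) = √0.07112 = 0.2667 rad/s.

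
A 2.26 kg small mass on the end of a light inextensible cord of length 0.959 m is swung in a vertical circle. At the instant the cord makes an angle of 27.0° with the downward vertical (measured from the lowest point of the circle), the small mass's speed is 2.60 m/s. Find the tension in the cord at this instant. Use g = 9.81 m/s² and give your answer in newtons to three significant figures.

Take the radial direction toward the centre of the circle as positive. The component of the weight along the string toward the centre is −mg cos φ (φ measured from the bottom), so Newton's second law along the string gives T − mg cos φ = m v²/r.
cos 27.0° = 0.8910, so T = m(v²/r + g cos φ) = 2.26 × ((2.60)²/0.959 + 9.81 × 0.8910) = 2.26 × (7.049 + (8.741)) = 2.26 × 15.79 = 35.68 N.

35.7 N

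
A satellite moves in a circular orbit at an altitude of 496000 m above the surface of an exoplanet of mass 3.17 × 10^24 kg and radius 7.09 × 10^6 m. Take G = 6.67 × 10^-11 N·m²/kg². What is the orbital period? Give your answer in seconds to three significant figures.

9030 s

r = R + h = 7.09 × 10^6 + 496000 = 7.586 × 10^6 m. Gravity provides the centripetal force: G M m / r² = m v² / r ⇒ v = √(GM/r) = 5279 m/s.
T = 2πr/v = 2π × 7.586 × 10^6 / 5279 = 9028 s.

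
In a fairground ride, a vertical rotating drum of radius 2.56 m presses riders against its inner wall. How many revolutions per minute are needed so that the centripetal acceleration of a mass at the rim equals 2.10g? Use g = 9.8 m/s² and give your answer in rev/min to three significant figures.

27.1 rev/min

Require ω²r = 2.10g, so ω = √(2.10 × 9.8/2.56) = 2.835 rad/s.
In rev/min: ω × 60/(2π) = 2.835 × 60/(2π) = 27.08 rev/min.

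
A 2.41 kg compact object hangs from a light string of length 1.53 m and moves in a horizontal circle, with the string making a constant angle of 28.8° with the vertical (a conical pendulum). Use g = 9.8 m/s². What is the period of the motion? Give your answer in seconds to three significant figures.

r = L sinθ = 0.7371 m. From T sinθ = mω²r and T cosθ = mg: tanθ = ω²r/g, so ω² = g tanθ / r = g/(L cosθ).
ω = √(g/(L cosθ)) = √(9.8/(1.53 × 0.8763)) = √7.309 = 2.704 rad/s.
Period = 2π/ω = 2.324 s.

2.32 s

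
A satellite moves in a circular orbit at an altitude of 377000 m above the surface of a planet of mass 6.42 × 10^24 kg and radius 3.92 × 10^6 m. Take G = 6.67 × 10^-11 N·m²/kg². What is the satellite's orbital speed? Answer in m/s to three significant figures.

9980 m/s

Orbital radius r = R + h = 3.92 × 10^6 + 377000 = 4.297 × 10^6 m.
Gravity supplies the centripetal force: G M m / r² = m v² / r, so v = √(GM/r).
v = √(6.67 × 10^-11 × 6.42 × 10^24 / 4.297 × 10^6) = √(9.965 × 10^7) = 9983 m/s.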